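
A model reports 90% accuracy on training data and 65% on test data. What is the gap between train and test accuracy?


Gap = train_accuracy - test_accuracy
= 90 - 65
= 25%
This large gap strongly indicates overfitting.

25


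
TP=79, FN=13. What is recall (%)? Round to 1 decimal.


Recall = TP / (TP + FN) * 100
= 79 / (79 + 13)
= 79 / 92
= 0.8587
= 85.9%

85.9


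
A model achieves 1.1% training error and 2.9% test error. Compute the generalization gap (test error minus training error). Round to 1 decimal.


Generalization gap = test_error - train_error
= 2.9 - 1.1
= 1.8%
A small gap suggests good generalization.

1.8


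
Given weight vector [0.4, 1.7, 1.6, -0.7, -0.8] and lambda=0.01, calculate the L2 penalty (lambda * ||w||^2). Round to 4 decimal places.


Squaring each weight:
0.4^2 = 0.16
1.7^2 = 2.89
1.6^2 = 2.56
(-0.7)^2 = 0.49
(-0.8)^2 = 0.64
Sum of squares = 6.74
Penalty = 0.01 * 6.74 = 0.0674

0.0674


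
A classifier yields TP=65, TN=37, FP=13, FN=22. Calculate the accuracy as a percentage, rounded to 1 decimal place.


Accuracy = (TP + TN) / (TP + TN + FP + FN) * 100
= (65 + 37) / (65 + 37 + 13 + 22)
= 102 / 137
= 0.7445
= 74.5%

74.5


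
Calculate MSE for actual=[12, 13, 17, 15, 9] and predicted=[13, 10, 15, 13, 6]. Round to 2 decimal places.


Differences: [-1, 3, 2, 2, 3]
Squared errors: [1, 9, 4, 4, 9]
Sum of squared errors = 27
MSE = 27 / 5 = 5.40

5.40


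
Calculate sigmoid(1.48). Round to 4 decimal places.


sigmoid(z) = 1 / (1 + exp(-z))
exp(-(1.48)) = exp(-1.48) = 0.2276
1 + 0.2276 = 1.2276
1 / 1.2276 = 0.8146

0.8146


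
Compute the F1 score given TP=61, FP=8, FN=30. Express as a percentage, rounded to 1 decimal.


Precision = TP / (TP + FP) = 61 / 69 = 0.8841
Recall = TP / (TP + FN) = 61 / 91 = 0.6703
F1 = 2 * P * R / (P + R)
= 2 * 0.8841 * 0.6703 / (0.8841 + 0.6703)
= 1.1852 / 1.5544
= 0.7625
As percentage: 76.3%

76.3


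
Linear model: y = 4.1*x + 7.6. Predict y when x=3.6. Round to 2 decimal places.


y = 4.1 * 3.6 + (7.6)
= 14.76 + (7.6)
= 22.36

22.36


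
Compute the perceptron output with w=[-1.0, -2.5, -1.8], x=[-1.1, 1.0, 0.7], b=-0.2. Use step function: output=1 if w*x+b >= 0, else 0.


z = w . x + b
= -1.0*-1.1 + -2.5*1.0 + -1.8*0.7 + -0.2
= 1.1 + -2.5 + -1.26 + -0.2
= -2.66 + -0.2
= -2.86
Since z = -2.86 < 0, output = 0

0


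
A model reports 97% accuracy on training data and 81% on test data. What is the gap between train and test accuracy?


Gap = train_accuracy - test_accuracy
= 97 - 81
= 16%
This gap suggests the model is overfitting.

16


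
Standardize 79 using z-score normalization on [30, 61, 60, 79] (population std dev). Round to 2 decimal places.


Mean = (30 + 61 + 60 + 79) / 4 = 57.5
Variance = sum((x_i - mean)^2) / n = 309.25
Std = sqrt(309.25) = 17.5855
Z = (x - mean) / std
= (79 - 57.5) / 17.5855
= 21.5 / 17.5855
= 1.22

1.22


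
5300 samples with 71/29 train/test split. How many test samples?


Train samples = 5300 * 71% = 3763
Test samples = 5300 - 3763
= 1537

1537


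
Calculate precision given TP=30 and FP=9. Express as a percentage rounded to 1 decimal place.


Precision = TP / (TP + FP) * 100
= 30 / (30 + 9)
= 30 / 39
= 0.7692
= 76.9%

76.9


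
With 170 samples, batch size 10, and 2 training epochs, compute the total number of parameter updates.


Iterations per epoch = 170 / 10 = 17
Total updates = iterations_per_epoch * epochs
= 17 * 2
= 34

34


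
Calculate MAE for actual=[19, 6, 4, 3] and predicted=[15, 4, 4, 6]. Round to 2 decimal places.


Absolute errors: [4, 2, 0, 3]
Sum of absolute errors = 9
MAE = 9 / 4 = 2.25

2.25


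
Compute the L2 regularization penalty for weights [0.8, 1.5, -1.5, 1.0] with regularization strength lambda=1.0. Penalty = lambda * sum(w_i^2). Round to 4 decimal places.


Squaring each weight:
0.8^2 = 0.64
1.5^2 = 2.25
(-1.5)^2 = 2.25
1.0^2 = 1.0
Sum of squares = 6.14
Penalty = 1.0 * 6.14 = 6.1400

6.1400


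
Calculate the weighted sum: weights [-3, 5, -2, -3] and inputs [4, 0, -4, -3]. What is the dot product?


Element-wise products:
-3 * 4 = -12
5 * 0 = 0
-2 * -4 = 8
-3 * -3 = 9
Sum = -12 + 0 + 8 + 9
= 5

5


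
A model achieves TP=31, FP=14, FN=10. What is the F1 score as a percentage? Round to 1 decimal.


Precision = TP / (TP + FP) = 31 / 45 = 0.6889
Recall = TP / (TP + FN) = 31 / 41 = 0.7561
F1 = 2 * P * R / (P + R)
= 2 * 0.6889 * 0.7561 / (0.6889 + 0.7561)
= 1.0417 / 1.445
= 0.7209
As percentage: 72.1%

72.1


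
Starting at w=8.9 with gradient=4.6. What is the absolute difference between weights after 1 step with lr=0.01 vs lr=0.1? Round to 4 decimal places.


With lr=0.01: w_new = 8.9 - 0.01 * 4.6 = 8.854
With lr=0.1: w_new = 8.9 - 0.1 * 4.6 = 8.44
Absolute difference = |8.854 - 8.44|
= 0.4140

0.4140


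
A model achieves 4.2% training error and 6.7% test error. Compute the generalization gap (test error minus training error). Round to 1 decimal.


Generalization gap = test_error - train_error
= 6.7 - 4.2
= 2.5%
A moderate gap.

2.5


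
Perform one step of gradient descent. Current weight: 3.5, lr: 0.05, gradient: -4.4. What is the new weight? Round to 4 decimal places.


w_new = w_old - lr * gradient
= 3.5 - 0.05 * -4.4
= 3.5 - (-0.22)
= 3.7200

3.7200


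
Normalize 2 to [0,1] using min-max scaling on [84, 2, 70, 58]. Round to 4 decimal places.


Min = 2, Max = 84
Range = 84 - 2 = 82
Scaled = (x - min) / (max - min)
= (2 - 2) / 82
= 0 / 82
= 0.0000

0.0000


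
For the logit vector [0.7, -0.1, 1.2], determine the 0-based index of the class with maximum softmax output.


Softmax is a monotonic transformation, so it preserves the argmax.
We need to find the index of the maximum logit.
Index 0: 0.7
Index 1: -0.1
Index 2: 1.2
Maximum logit = 1.2 at index 2

2


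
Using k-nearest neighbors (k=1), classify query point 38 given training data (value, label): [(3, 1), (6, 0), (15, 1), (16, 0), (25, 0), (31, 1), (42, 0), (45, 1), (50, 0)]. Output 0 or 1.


Distances from query 38:
Point 42 (class 0): distance = 4
K=1 nearest neighbors: classes = [0]
Votes for class 1: 0 / 1
Majority vote => class 0

0


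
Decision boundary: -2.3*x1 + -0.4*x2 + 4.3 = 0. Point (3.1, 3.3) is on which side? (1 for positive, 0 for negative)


Compute -2.3 * 3.1 + -0.4 * 3.3 + 4.3
= -7.13 + -1.32 + 4.3
= -4.15
Since -4.15 < 0, the point is on the negative side.

0


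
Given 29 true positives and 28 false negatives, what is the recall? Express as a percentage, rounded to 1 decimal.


Recall = TP / (TP + FN) * 100
= 29 / (29 + 28)
= 29 / 57
= 0.5088
= 50.9%

50.9


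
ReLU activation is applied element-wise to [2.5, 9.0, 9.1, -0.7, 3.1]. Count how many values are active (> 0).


ReLU(x) = max(0, x) for each element:
ReLU(2.5) = 2.5
ReLU(9.0) = 9.0
ReLU(9.1) = 9.1
ReLU(-0.7) = 0
ReLU(3.1) = 3.1
Active neurons (>0): 4

4


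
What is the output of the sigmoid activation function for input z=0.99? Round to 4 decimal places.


sigmoid(z) = 1 / (1 + exp(-z))
exp(-(0.99)) = exp(-0.99) = 0.3716
1 + 0.3716 = 1.3716
1 / 1.3716 = 0.7291

0.7291


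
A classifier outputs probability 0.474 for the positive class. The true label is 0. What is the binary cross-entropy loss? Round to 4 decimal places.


For y=0: Loss = -log(1-p)
= -log(1 - 0.474)
= -log(0.526)
= -(-0.6425)
= 0.6425

0.6425


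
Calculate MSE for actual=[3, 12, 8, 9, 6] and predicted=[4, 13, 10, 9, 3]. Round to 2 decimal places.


Differences: [-1, -1, -2, 0, 3]
Squared errors: [1, 1, 4, 0, 9]
Sum of squared errors = 15
MSE = 15 / 5 = 3.00

3.00


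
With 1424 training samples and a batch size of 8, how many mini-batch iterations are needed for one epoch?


Iterations per epoch = dataset_size / batch_size
= 1424 / 8
= 178

178


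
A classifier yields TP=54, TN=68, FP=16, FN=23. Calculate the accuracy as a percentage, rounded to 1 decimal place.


Accuracy = (TP + TN) / (TP + TN + FP + FN) * 100
= (54 + 68) / (54 + 68 + 16 + 23)
= 122 / 161
= 0.7578
= 75.8%

75.8


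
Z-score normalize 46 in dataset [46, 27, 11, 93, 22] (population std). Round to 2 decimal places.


Mean = (46 + 27 + 11 + 93 + 22) / 5 = 39.8
Variance = sum((x_i - mean)^2) / n = 835.76
Std = sqrt(835.76) = 28.9095
Z = (x - mean) / std
= (46 - 39.8) / 28.9095
= 6.2 / 28.9095
= 0.21

0.21


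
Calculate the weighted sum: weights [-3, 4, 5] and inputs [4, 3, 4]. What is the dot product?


Element-wise products:
-3 * 4 = -12
4 * 3 = 12
5 * 4 = 20
Sum = -12 + 12 + 20
= 20

20


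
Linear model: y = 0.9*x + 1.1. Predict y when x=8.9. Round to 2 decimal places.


y = 0.9 * 8.9 + (1.1)
= 8.01 + (1.1)
= 9.11

9.11


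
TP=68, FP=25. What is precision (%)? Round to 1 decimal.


Precision = TP / (TP + FP) * 100
= 68 / (68 + 25)
= 68 / 93
= 0.7312
= 73.1%

73.1


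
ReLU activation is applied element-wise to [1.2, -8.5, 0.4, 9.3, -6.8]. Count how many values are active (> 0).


ReLU(x) = max(0, x) for each element:
ReLU(1.2) = 1.2
ReLU(-8.5) = 0
ReLU(0.4) = 0.4
ReLU(9.3) = 9.3
ReLU(-6.8) = 0
Active neurons (>0): 3

3


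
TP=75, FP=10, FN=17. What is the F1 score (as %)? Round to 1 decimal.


Precision = TP / (TP + FP) = 75 / 85 = 0.8824
Recall = TP / (TP + FN) = 75 / 92 = 0.8152
F1 = 2 * P * R / (P + R)
= 2 * 0.8824 * 0.8152 / (0.8824 + 0.8152)
= 1.4386 / 1.6976
= 0.8475
As percentage: 84.7%

84.7


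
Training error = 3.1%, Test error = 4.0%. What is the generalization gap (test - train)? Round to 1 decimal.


Generalization gap = test_error - train_error
= 4.0 - 3.1
= 0.9%
A small gap suggests good generalization.

0.9


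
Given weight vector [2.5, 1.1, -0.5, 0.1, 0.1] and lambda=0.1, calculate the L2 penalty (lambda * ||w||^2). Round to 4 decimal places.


Squaring each weight:
2.5^2 = 6.25
1.1^2 = 1.21
(-0.5)^2 = 0.25
0.1^2 = 0.01
0.1^2 = 0.01
Sum of squares = 7.73
Penalty = 0.1 * 7.73 = 0.7730

0.7730


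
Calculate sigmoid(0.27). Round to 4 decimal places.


sigmoid(z) = 1 / (1 + exp(-z))
exp(-(0.27)) = exp(-0.27) = 0.7634
1 + 0.7634 = 1.7634
1 / 1.7634 = 0.5671

0.5671


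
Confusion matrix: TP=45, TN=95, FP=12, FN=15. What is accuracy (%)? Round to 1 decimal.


Accuracy = (TP + TN) / (TP + TN + FP + FN) * 100
= (45 + 95) / (45 + 95 + 12 + 15)
= 140 / 167
= 0.8383
= 83.8%

83.8


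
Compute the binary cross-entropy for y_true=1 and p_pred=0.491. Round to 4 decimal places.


For y=1: Loss = -log(p)
= -log(0.491)
= -(-0.7113)
= 0.7113

0.7113


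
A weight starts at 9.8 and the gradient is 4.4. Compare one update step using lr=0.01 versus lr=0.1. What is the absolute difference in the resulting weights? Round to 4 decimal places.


With lr=0.01: w_new = 9.8 - 0.01 * 4.4 = 9.756
With lr=0.1: w_new = 9.8 - 0.1 * 4.4 = 9.36
Absolute difference = |9.756 - 9.36|
= 0.3960

0.3960


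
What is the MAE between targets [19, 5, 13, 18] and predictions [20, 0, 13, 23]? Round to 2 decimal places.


Absolute errors: [1, 5, 0, 5]
Sum of absolute errors = 11
MAE = 11 / 4 = 2.75

2.75


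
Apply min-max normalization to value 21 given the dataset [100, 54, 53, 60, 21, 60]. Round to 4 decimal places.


Min = 21, Max = 100
Range = 100 - 21 = 79
Scaled = (x - min) / (max - min)
= (21 - 21) / 79
= 0 / 79
= 0.0000

0.0000


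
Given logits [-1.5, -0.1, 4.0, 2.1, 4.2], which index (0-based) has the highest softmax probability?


Softmax is a monotonic transformation, so it preserves the argmax.
We need to find the index of the maximum logit.
Index 0: -1.5
Index 1: -0.1
Index 2: 4.0
Index 3: 2.1
Index 4: 4.2
Maximum logit = 4.2 at index 4

4


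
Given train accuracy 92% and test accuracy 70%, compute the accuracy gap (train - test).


Gap = train_accuracy - test_accuracy
= 92 - 70
= 22%
This large gap strongly indicates overfitting.

22


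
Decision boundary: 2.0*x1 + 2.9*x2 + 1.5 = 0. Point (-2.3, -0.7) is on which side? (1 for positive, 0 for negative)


Compute 2.0 * -2.3 + 2.9 * -0.7 + 1.5
= -4.6 + -2.03 + 1.5
= -5.13
Since -5.13 < 0, the point is on the negative side.

0


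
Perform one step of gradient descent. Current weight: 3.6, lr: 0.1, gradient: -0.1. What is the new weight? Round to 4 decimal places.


w_new = w_old - lr * gradient
= 3.6 - 0.1 * -0.1
= 3.6 - (-0.01)
= 3.6100

3.6100


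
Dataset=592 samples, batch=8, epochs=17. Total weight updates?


Iterations per epoch = 592 / 8 = 74
Total updates = iterations_per_epoch * epochs
= 74 * 17
= 1258

1258


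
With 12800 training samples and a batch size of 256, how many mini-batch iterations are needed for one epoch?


Iterations per epoch = dataset_size / batch_size
= 12800 / 256
= 50

50


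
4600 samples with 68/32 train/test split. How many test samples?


Train samples = 4600 * 68% = 3128
Test samples = 4600 - 3128
= 1472

1472


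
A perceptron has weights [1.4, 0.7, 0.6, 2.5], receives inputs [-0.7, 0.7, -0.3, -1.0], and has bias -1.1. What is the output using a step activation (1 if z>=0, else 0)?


z = w . x + b
= 1.4*-0.7 + 0.7*0.7 + 0.6*-0.3 + 2.5*-1.0 + -1.1
= -0.98 + 0.49 + -0.18 + -2.5 + -1.1
= -3.17 + -1.1
= -4.27
Since z = -4.27 < 0, output = 0

0


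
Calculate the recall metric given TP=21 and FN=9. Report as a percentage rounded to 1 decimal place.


Recall = TP / (TP + FN) * 100
= 21 / (21 + 9)
= 21 / 30
= 0.7
= 70.0%

70.0


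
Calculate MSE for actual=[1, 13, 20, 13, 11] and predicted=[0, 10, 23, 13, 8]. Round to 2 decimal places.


Differences: [1, 3, -3, 0, 3]
Squared errors: [1, 9, 9, 0, 9]
Sum of squared errors = 28
MSE = 28 / 5 = 5.60

5.60


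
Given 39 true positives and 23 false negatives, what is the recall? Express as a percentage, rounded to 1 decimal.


Recall = TP / (TP + FN) * 100
= 39 / (39 + 23)
= 39 / 62
= 0.629
= 62.9%

62.9


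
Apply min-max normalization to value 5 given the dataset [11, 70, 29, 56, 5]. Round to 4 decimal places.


Min = 5, Max = 70
Range = 70 - 5 = 65
Scaled = (x - min) / (max - min)
= (5 - 5) / 65
= 0 / 65
= 0.0000

0.0000


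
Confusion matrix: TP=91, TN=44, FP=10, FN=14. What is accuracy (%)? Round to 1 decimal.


Accuracy = (TP + TN) / (TP + TN + FP + FN) * 100
= (91 + 44) / (91 + 44 + 10 + 14)
= 135 / 159
= 0.8491
= 84.9%

84.9


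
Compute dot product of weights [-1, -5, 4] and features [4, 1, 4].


Element-wise products:
-1 * 4 = -4
-5 * 1 = -5
4 * 4 = 16
Sum = -4 + -5 + 16
= 7

7


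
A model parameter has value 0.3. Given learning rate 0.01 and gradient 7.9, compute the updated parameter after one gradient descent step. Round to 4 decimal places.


w_new = w_old - lr * gradient
= 0.3 - 0.01 * 7.9
= 0.3 - (0.079)
= 0.2210

0.2210


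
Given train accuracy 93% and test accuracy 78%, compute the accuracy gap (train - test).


Gap = train_accuracy - test_accuracy
= 93 - 78
= 15%
This gap suggests the model is overfitting.

15


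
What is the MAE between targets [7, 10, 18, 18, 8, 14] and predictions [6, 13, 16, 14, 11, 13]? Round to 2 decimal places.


Absolute errors: [1, 3, 2, 4, 3, 1]
Sum of absolute errors = 14
MAE = 14 / 6 = 2.33

2.33


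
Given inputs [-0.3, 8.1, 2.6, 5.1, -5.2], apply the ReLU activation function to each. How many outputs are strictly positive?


ReLU(x) = max(0, x) for each element:
ReLU(-0.3) = 0
ReLU(8.1) = 8.1
ReLU(2.6) = 2.6
ReLU(5.1) = 5.1
ReLU(-5.2) = 0
Active neurons (>0): 3

3


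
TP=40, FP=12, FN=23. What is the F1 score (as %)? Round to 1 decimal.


Precision = TP / (TP + FP) = 40 / 52 = 0.7692
Recall = TP / (TP + FN) = 40 / 63 = 0.6349
F1 = 2 * P * R / (P + R)
= 2 * 0.7692 * 0.6349 / (0.7692 + 0.6349)
= 0.9768 / 1.4042
= 0.6957
As percentage: 69.6%

69.6


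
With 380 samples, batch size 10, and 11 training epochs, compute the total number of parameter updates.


Iterations per epoch = 380 / 10 = 38
Total updates = iterations_per_epoch * epochs
= 38 * 11
= 418

418


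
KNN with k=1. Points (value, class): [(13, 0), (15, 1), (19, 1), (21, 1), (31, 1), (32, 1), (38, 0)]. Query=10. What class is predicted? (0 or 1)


Distances from query 10:
Point 13 (class 0): distance = 3
K=1 nearest neighbors: classes = [0]
Votes for class 1: 0 / 1
Majority vote => class 0

0


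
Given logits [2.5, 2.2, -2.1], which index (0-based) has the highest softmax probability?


Softmax is a monotonic transformation, so it preserves the argmax.
We need to find the index of the maximum logit.
Index 0: 2.5
Index 1: 2.2
Index 2: -2.1
Maximum logit = 2.5 at index 0

0


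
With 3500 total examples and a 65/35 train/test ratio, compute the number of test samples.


Train samples = 3500 * 65% = 2275
Test samples = 3500 - 2275
= 1225

1225


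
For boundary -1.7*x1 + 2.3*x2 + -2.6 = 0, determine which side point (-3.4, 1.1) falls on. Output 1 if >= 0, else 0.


Compute -1.7 * -3.4 + 2.3 * 1.1 + -2.6
= 5.78 + 2.53 + -2.6
= 5.71
Since 5.71 >= 0, the point is on the positive side.

1


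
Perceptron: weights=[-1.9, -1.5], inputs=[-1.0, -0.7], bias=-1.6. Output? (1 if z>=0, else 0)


z = w . x + b
= -1.9*-1.0 + -1.5*-0.7 + -1.6
= 1.9 + 1.05 + -1.6
= 2.95 + -1.6
= 1.35
Since z = 1.35 >= 0, output = 1

1


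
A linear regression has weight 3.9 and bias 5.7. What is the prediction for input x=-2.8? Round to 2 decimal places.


y = 3.9 * -2.8 + (5.7)
= -10.92 + (5.7)
= -5.22

-5.22


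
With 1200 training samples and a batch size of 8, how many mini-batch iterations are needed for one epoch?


Iterations per epoch = dataset_size / batch_size
= 1200 / 8
= 150

150


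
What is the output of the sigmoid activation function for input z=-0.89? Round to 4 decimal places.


sigmoid(z) = 1 / (1 + exp(-z))
exp(-(-0.89)) = exp(0.89) = 2.4351
1 + 2.4351 = 3.4351
1 / 3.4351 = 0.2911

0.2911


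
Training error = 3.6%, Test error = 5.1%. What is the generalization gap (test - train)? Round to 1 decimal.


Generalization gap = test_error - train_error
= 5.1 - 3.6
= 1.5%
A small gap suggests good generalization.

1.5


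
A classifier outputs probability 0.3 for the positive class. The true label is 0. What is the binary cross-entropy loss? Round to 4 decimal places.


For y=0: Loss = -log(1-p)
= -log(1 - 0.3)
= -log(0.7)
= -(-0.3567)
= 0.3567

0.3567


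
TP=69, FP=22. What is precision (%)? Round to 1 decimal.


Precision = TP / (TP + FP) * 100
= 69 / (69 + 22)
= 69 / 91
= 0.7582
= 75.8%

75.8


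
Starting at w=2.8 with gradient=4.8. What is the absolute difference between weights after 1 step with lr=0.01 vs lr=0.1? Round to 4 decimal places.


With lr=0.01: w_new = 2.8 - 0.01 * 4.8 = 2.752
With lr=0.1: w_new = 2.8 - 0.1 * 4.8 = 2.32
Absolute difference = |2.752 - 2.32|
= 0.4320

0.4320


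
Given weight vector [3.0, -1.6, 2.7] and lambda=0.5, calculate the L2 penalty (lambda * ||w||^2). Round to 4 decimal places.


Squaring each weight:
3.0^2 = 9.0
(-1.6)^2 = 2.56
2.7^2 = 7.29
Sum of squares = 18.85
Penalty = 0.5 * 18.85 = 9.4250

9.4250


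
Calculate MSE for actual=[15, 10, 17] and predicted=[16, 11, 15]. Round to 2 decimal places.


Differences: [-1, -1, 2]
Squared errors: [1, 1, 4]
Sum of squared errors = 6
MSE = 6 / 3 = 2.00

2.00


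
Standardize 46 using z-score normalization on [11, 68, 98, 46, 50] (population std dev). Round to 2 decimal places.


Mean = (11 + 68 + 98 + 46 + 50) / 5 = 54.6
Variance = sum((x_i - mean)^2) / n = 811.84
Std = sqrt(811.84) = 28.4928
Z = (x - mean) / std
= (46 - 54.6) / 28.4928
= -8.6 / 28.4928
= -0.30

-0.30


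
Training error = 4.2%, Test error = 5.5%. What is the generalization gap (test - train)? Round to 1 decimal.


Generalization gap = test_error - train_error
= 5.5 - 4.2
= 1.3%
A small gap suggests good generalization.

1.3


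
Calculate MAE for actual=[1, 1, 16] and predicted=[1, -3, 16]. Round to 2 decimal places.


Absolute errors: [0, 4, 0]
Sum of absolute errors = 4
MAE = 4 / 3 = 1.33

1.33


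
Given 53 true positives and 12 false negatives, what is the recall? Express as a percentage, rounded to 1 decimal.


Recall = TP / (TP + FN) * 100
= 53 / (53 + 12)
= 53 / 65
= 0.8154
= 81.5%

81.5


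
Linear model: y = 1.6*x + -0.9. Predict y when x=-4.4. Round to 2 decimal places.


y = 1.6 * -4.4 + (-0.9)
= -7.04 + (-0.9)
= -7.94

-7.94


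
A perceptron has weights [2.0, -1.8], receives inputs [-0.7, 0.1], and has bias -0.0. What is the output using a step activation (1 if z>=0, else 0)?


z = w . x + b
= 2.0*-0.7 + -1.8*0.1 + -0.0
= -1.4 + -0.18 + -0.0
= -1.58 + -0.0
= -1.58
Since z = -1.58 < 0, output = 0

0


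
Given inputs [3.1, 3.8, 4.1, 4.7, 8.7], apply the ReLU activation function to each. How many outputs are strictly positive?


ReLU(x) = max(0, x) for each element:
ReLU(3.1) = 3.1
ReLU(3.8) = 3.8
ReLU(4.1) = 4.1
ReLU(4.7) = 4.7
ReLU(8.7) = 8.7
Active neurons (>0): 5

5


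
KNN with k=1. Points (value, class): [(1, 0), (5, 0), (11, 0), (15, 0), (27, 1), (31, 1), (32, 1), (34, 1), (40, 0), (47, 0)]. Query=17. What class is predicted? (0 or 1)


Distances from query 17:
Point 15 (class 0): distance = 2
K=1 nearest neighbors: classes = [0]
Votes for class 1: 0 / 1
Majority vote => class 0

0


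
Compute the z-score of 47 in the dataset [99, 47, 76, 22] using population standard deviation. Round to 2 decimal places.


Mean = (99 + 47 + 76 + 22) / 4 = 61.0
Variance = sum((x_i - mean)^2) / n = 846.5
Std = sqrt(846.5) = 29.0947
Z = (x - mean) / std
= (47 - 61.0) / 29.0947
= -14.0 / 29.0947
= -0.48

-0.48


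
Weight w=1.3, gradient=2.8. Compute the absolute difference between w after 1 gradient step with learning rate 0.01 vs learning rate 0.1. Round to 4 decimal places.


With lr=0.01: w_new = 1.3 - 0.01 * 2.8 = 1.272
With lr=0.1: w_new = 1.3 - 0.1 * 2.8 = 1.02
Absolute difference = |1.272 - 1.02|
= 0.2520

0.2520


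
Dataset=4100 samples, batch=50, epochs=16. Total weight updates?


Iterations per epoch = 4100 / 50 = 82
Total updates = iterations_per_epoch * epochs
= 82 * 16
= 1312

1312


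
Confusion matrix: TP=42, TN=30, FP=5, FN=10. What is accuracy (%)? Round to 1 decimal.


Accuracy = (TP + TN) / (TP + TN + FP + FN) * 100
= (42 + 30) / (42 + 30 + 5 + 10)
= 72 / 87
= 0.8276
= 82.8%

82.8


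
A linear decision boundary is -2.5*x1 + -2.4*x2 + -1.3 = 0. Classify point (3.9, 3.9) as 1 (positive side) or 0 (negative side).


Compute -2.5 * 3.9 + -2.4 * 3.9 + -1.3
= -9.75 + -9.36 + -1.3
= -20.41
Since -20.41 < 0, the point is on the negative side.

0


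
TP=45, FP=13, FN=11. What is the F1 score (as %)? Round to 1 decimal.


Precision = TP / (TP + FP) = 45 / 58 = 0.7759
Recall = TP / (TP + FN) = 45 / 56 = 0.8036
F1 = 2 * P * R / (P + R)
= 2 * 0.7759 * 0.8036 / (0.7759 + 0.8036)
= 1.2469 / 1.5794
= 0.7895
As percentage: 78.9%

78.9


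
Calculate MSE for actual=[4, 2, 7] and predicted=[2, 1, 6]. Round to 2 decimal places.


Differences: [2, 1, 1]
Squared errors: [4, 1, 1]
Sum of squared errors = 6
MSE = 6 / 3 = 2.00

2.00


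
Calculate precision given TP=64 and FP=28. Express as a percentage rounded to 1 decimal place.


Precision = TP / (TP + FP) * 100
= 64 / (64 + 28)
= 64 / 92
= 0.6957
= 69.6%

69.6


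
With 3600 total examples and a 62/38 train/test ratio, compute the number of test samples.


Train samples = 3600 * 62% = 2232
Test samples = 3600 - 2232
= 1368

1368


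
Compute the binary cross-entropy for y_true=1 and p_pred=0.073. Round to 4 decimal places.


For y=1: Loss = -log(p)
= -log(0.073)
= -(-2.6173)
= 2.6173

2.6173


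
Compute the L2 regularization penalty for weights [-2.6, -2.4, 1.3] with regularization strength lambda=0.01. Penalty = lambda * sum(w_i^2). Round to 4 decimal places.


Squaring each weight:
(-2.6)^2 = 6.76
(-2.4)^2 = 5.76
1.3^2 = 1.69
Sum of squares = 14.21
Penalty = 0.01 * 14.21 = 0.1421

0.1421


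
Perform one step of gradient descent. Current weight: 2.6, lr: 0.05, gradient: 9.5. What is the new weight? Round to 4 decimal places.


w_new = w_old - lr * gradient
= 2.6 - 0.05 * 9.5
= 2.6 - (0.475)
= 2.1250

2.1250


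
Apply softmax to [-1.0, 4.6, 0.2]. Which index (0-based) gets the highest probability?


Softmax is a monotonic transformation, so it preserves the argmax.
We need to find the index of the maximum logit.
Index 0: -1.0
Index 1: 4.6
Index 2: 0.2
Maximum logit = 4.6 at index 1

1


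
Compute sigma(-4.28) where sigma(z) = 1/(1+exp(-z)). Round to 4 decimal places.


sigmoid(z) = 1 / (1 + exp(-z))
exp(-(-4.28)) = exp(4.28) = 72.2404
1 + 72.2404 = 73.2404
1 / 73.2404 = 0.0137

0.0137


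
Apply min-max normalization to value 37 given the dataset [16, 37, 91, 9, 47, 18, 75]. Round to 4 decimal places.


Min = 9, Max = 91
Range = 91 - 9 = 82
Scaled = (x - min) / (max - min)
= (37 - 9) / 82
= 28 / 82
= 0.3415

0.3415


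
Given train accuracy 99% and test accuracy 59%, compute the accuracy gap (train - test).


Gap = train_accuracy - test_accuracy
= 99 - 59
= 40%
This large gap strongly indicates overfitting.

40


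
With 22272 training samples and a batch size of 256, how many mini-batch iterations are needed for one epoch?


Iterations per epoch = dataset_size / batch_size
= 22272 / 256
= 87

87


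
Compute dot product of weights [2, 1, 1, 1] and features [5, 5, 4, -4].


Element-wise products:
2 * 5 = 10
1 * 5 = 5
1 * 4 = 4
1 * -4 = -4
Sum = 10 + 5 + 4 + -4
= 15

15


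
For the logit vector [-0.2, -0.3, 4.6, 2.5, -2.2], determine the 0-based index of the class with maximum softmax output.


Softmax is a monotonic transformation, so it preserves the argmax.
We need to find the index of the maximum logit.
Index 0: -0.2
Index 1: -0.3
Index 2: 4.6
Index 3: 2.5
Index 4: -2.2
Maximum logit = 4.6 at index 2

2


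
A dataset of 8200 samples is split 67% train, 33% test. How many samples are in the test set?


Train samples = 8200 * 67% = 5494
Test samples = 8200 - 5494
= 2706

2706


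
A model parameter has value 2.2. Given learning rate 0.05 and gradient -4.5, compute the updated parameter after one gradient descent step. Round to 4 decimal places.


w_new = w_old - lr * gradient
= 2.2 - 0.05 * -4.5
= 2.2 - (-0.225)
= 2.4250

2.4250


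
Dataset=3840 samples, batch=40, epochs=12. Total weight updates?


Iterations per epoch = 3840 / 40 = 96
Total updates = iterations_per_epoch * epochs
= 96 * 12
= 1152

1152


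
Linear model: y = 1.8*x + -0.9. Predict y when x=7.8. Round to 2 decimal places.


y = 1.8 * 7.8 + (-0.9)
= 14.04 + (-0.9)
= 13.14

13.14


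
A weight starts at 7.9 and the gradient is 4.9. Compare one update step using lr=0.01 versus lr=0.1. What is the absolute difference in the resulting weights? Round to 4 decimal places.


With lr=0.01: w_new = 7.9 - 0.01 * 4.9 = 7.851
With lr=0.1: w_new = 7.9 - 0.1 * 4.9 = 7.41
Absolute difference = |7.851 - 7.41|
= 0.4410

0.4410


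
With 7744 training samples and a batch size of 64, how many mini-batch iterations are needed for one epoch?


Iterations per epoch = dataset_size / batch_size
= 7744 / 64
= 121

121


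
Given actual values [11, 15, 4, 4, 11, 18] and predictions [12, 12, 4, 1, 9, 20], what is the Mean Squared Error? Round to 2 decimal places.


Differences: [-1, 3, 0, 3, 2, -2]
Squared errors: [1, 9, 0, 9, 4, 4]
Sum of squared errors = 27
MSE = 27 / 6 = 4.50

4.50


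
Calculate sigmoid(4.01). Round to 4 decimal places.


sigmoid(z) = 1 / (1 + exp(-z))
exp(-(4.01)) = exp(-4.01) = 0.0181
1 + 0.0181 = 1.0181
1 / 1.0181 = 0.9822

0.9822


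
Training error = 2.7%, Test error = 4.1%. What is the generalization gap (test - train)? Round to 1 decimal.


Generalization gap = test_error - train_error
= 4.1 - 2.7
= 1.4%
A small gap suggests good generalization.

1.4


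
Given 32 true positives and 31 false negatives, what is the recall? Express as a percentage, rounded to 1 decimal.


Recall = TP / (TP + FN) * 100
= 32 / (32 + 31)
= 32 / 63
= 0.5079
= 50.8%

50.8


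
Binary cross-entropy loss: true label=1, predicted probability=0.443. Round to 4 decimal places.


For y=1: Loss = -log(p)
= -log(0.443)
= -(-0.8142)
= 0.8142

0.8142


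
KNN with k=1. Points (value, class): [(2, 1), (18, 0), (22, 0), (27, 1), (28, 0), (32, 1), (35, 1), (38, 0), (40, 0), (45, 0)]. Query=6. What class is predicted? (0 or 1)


Distances from query 6:
Point 2 (class 1): distance = 4
K=1 nearest neighbors: classes = [1]
Votes for class 1: 1 / 1
Majority vote => class 1

1


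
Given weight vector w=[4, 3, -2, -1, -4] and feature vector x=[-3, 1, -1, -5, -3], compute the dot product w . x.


Element-wise products:
4 * -3 = -12
3 * 1 = 3
-2 * -1 = 2
-1 * -5 = 5
-4 * -3 = 12
Sum = -12 + 3 + 2 + 5 + 12
= 10

10


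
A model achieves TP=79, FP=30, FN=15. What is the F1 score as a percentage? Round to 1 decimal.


Precision = TP / (TP + FP) = 79 / 109 = 0.7248
Recall = TP / (TP + FN) = 79 / 94 = 0.8404
F1 = 2 * P * R / (P + R)
= 2 * 0.7248 * 0.8404 / (0.7248 + 0.8404)
= 1.2182 / 1.5652
= 0.7783
As percentage: 77.8%

77.8


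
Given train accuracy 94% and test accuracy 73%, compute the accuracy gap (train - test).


Gap = train_accuracy - test_accuracy
= 94 - 73
= 21%
This large gap strongly indicates overfitting.

21


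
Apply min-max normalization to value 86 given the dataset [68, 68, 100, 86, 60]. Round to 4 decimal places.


Min = 60, Max = 100
Range = 100 - 60 = 40
Scaled = (x - min) / (max - min)
= (86 - 60) / 40
= 26 / 40
= 0.6500

0.6500


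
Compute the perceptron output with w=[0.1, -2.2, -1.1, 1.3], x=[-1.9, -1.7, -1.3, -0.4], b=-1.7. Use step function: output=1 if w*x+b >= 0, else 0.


z = w . x + b
= 0.1*-1.9 + -2.2*-1.7 + -1.1*-1.3 + 1.3*-0.4 + -1.7
= -0.19 + 3.74 + 1.43 + -0.52 + -1.7
= 4.46 + -1.7
= 2.76
Since z = 2.76 >= 0, output = 1

1


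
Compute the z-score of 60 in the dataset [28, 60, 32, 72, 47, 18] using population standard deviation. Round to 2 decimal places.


Mean = (28 + 60 + 32 + 72 + 47 + 18) / 6 = 42.8333
Variance = sum((x_i - mean)^2) / n = 352.8056
Std = sqrt(352.8056) = 18.7831
Z = (x - mean) / std
= (60 - 42.8333) / 18.7831
= 17.1667 / 18.7831
= 0.91

0.91


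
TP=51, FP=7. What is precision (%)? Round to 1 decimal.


Precision = TP / (TP + FP) * 100
= 51 / (51 + 7)
= 51 / 58
= 0.8793
= 87.9%

87.9


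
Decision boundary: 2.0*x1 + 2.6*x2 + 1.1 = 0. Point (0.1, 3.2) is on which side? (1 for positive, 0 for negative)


Compute 2.0 * 0.1 + 2.6 * 3.2 + 1.1
= 0.2 + 8.32 + 1.1
= 9.62
Since 9.62 >= 0, the point is on the positive side.

1


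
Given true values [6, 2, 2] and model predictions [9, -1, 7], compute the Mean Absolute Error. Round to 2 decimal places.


Absolute errors: [3, 3, 5]
Sum of absolute errors = 11
MAE = 11 / 3 = 3.67

3.67


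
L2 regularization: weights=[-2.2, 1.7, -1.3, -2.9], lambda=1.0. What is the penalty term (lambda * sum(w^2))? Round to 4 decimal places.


Squaring each weight:
(-2.2)^2 = 4.84
1.7^2 = 2.89
(-1.3)^2 = 1.69
(-2.9)^2 = 8.41
Sum of squares = 17.83
Penalty = 1.0 * 17.83 = 17.8300

17.8300


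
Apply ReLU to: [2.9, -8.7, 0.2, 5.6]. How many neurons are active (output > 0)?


ReLU(x) = max(0, x) for each element:
ReLU(2.9) = 2.9
ReLU(-8.7) = 0
ReLU(0.2) = 0.2
ReLU(5.6) = 5.6
Active neurons (>0): 3

3


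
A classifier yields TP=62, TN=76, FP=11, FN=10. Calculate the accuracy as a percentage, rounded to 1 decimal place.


Accuracy = (TP + TN) / (TP + TN + FP + FN) * 100
= (62 + 76) / (62 + 76 + 11 + 10)
= 138 / 159
= 0.8679
= 86.8%

86.8


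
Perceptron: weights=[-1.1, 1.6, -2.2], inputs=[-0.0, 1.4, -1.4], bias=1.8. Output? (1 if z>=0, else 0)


z = w . x + b
= -1.1*-0.0 + 1.6*1.4 + -2.2*-1.4 + 1.8
= 0.0 + 2.24 + 3.08 + 1.8
= 5.32 + 1.8
= 7.12
Since z = 7.12 >= 0, output = 1

1


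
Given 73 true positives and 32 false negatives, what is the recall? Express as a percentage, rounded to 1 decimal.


Recall = TP / (TP + FN) * 100
= 73 / (73 + 32)
= 73 / 105
= 0.6952
= 69.5%

69.5


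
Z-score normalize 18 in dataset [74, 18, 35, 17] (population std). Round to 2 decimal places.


Mean = (74 + 18 + 35 + 17) / 4 = 36.0
Variance = sum((x_i - mean)^2) / n = 532.5
Std = sqrt(532.5) = 23.076
Z = (x - mean) / std
= (18 - 36.0) / 23.076
= -18.0 / 23.076
= -0.78

-0.78


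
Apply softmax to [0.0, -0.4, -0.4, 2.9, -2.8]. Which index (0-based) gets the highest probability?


Softmax is a monotonic transformation, so it preserves the argmax.
We need to find the index of the maximum logit.
Index 0: 0.0
Index 1: -0.4
Index 2: -0.4
Index 3: 2.9
Index 4: -2.8
Maximum logit = 2.9 at index 3

3


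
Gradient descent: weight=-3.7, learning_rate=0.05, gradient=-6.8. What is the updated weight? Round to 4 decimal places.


w_new = w_old - lr * gradient
= -3.7 - 0.05 * -6.8
= -3.7 - (-0.34)
= -3.3600

-3.3600


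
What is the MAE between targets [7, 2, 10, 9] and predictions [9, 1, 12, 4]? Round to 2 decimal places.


Absolute errors: [2, 1, 2, 5]
Sum of absolute errors = 10
MAE = 10 / 4 = 2.50

2.50


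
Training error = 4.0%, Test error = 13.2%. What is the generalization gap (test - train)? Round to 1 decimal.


Generalization gap = test_error - train_error
= 13.2 - 4.0
= 9.2%
A moderate gap.

9.2


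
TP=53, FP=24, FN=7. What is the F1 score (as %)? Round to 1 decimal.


Precision = TP / (TP + FP) = 53 / 77 = 0.6883
Recall = TP / (TP + FN) = 53 / 60 = 0.8833
F1 = 2 * P * R / (P + R)
= 2 * 0.6883 * 0.8833 / (0.6883 + 0.8833)
= 1.216 / 1.5716
= 0.7737
As percentage: 77.4%

77.4


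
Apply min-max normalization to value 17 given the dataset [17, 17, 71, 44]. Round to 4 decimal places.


Min = 17, Max = 71
Range = 71 - 17 = 54
Scaled = (x - min) / (max - min)
= (17 - 17) / 54
= 0 / 54
= 0.0000

0.0000


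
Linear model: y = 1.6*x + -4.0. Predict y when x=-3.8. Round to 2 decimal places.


y = 1.6 * -3.8 + (-4.0)
= -6.08 + (-4.0)
= -10.08

-10.08


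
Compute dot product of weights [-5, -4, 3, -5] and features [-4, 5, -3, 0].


Element-wise products:
-5 * -4 = 20
-4 * 5 = -20
3 * -3 = -9
-5 * 0 = 0
Sum = 20 + -20 + -9 + 0
= -9

-9


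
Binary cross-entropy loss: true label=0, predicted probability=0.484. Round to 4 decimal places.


For y=0: Loss = -log(1-p)
= -log(1 - 0.484)
= -log(0.516)
= -(-0.6616)
= 0.6616

0.6616


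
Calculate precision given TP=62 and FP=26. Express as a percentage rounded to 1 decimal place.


Precision = TP / (TP + FP) * 100
= 62 / (62 + 26)
= 62 / 88
= 0.7045
= 70.5%

70.5


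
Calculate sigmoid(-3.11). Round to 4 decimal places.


sigmoid(z) = 1 / (1 + exp(-z))
exp(-(-3.11)) = exp(3.11) = 22.421
1 + 22.421 = 23.421
1 / 23.421 = 0.0427

0.0427


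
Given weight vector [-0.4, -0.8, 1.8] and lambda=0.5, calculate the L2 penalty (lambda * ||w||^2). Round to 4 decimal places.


Squaring each weight:
(-0.4)^2 = 0.16
(-0.8)^2 = 0.64
1.8^2 = 3.24
Sum of squares = 4.04
Penalty = 0.5 * 4.04 = 2.0200

2.0200


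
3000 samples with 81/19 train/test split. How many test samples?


Train samples = 3000 * 81% = 2430
Test samples = 3000 - 2430
= 570

570


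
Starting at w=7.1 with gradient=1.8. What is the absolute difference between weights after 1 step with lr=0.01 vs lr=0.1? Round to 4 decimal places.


With lr=0.01: w_new = 7.1 - 0.01 * 1.8 = 7.082
With lr=0.1: w_new = 7.1 - 0.1 * 1.8 = 6.92
Absolute difference = |7.082 - 6.92|
= 0.1620

0.1620


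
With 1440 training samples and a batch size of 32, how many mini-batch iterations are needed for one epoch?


Iterations per epoch = dataset_size / batch_size
= 1440 / 32
= 45

45


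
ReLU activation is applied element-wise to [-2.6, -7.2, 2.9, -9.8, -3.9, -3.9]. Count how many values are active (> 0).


ReLU(x) = max(0, x) for each element:
ReLU(-2.6) = 0
ReLU(-7.2) = 0
ReLU(2.9) = 2.9
ReLU(-9.8) = 0
ReLU(-3.9) = 0
ReLU(-3.9) = 0
Active neurons (>0): 1

1


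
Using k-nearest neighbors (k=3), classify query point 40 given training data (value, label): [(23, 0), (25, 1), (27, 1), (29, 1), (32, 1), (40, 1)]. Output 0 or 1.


Distances from query 40:
Point 40 (class 1): distance = 0
Point 32 (class 1): distance = 8
Point 29 (class 1): distance = 11
K=3 nearest neighbors: classes = [1, 1, 1]
Votes for class 1: 3 / 3
Majority vote => class 1

1


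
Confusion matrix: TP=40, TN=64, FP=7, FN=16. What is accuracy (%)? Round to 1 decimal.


Accuracy = (TP + TN) / (TP + TN + FP + FN) * 100
= (40 + 64) / (40 + 64 + 7 + 16)
= 104 / 127
= 0.8189
= 81.9%

81.9


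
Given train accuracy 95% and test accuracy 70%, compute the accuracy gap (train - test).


Gap = train_accuracy - test_accuracy
= 95 - 70
= 25%
This large gap strongly indicates overfitting.

25


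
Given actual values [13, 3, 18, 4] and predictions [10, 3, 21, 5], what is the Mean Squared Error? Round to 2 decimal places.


Differences: [3, 0, -3, -1]
Squared errors: [9, 0, 9, 1]
Sum of squared errors = 19
MSE = 19 / 4 = 4.75

4.75


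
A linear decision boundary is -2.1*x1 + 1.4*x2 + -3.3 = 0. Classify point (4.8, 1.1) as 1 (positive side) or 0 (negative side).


Compute -2.1 * 4.8 + 1.4 * 1.1 + -3.3
= -10.08 + 1.54 + -3.3
= -11.84
Since -11.84 < 0, the point is on the negative side.

0


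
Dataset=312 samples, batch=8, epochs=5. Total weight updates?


Iterations per epoch = 312 / 8 = 39
Total updates = iterations_per_epoch * epochs
= 39 * 5
= 195

195


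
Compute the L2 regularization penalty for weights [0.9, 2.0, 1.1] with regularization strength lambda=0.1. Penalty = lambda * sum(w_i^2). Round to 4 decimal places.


Squaring each weight:
0.9^2 = 0.81
2.0^2 = 4.0
1.1^2 = 1.21
Sum of squares = 6.02
Penalty = 0.1 * 6.02 = 0.6020

0.6020


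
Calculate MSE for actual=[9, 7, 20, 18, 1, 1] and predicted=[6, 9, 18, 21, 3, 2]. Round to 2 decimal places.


Differences: [3, -2, 2, -3, -2, -1]
Squared errors: [9, 4, 4, 9, 4, 1]
Sum of squared errors = 31
MSE = 31 / 6 = 5.17

5.17


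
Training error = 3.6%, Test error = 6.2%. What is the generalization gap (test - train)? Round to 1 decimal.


Generalization gap = test_error - train_error
= 6.2 - 3.6
= 2.6%
A moderate gap.

2.6


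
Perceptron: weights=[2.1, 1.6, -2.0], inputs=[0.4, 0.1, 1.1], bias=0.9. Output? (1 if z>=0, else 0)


z = w . x + b
= 2.1*0.4 + 1.6*0.1 + -2.0*1.1 + 0.9
= 0.84 + 0.16 + -2.2 + 0.9
= -1.2 + 0.9
= -0.3
Since z = -0.3 < 0, output = 0

0


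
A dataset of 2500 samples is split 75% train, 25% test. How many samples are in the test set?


Train samples = 2500 * 75% = 1875
Test samples = 2500 - 1875
= 625

625


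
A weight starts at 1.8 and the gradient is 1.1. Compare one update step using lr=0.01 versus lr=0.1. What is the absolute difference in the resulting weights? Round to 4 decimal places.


With lr=0.01: w_new = 1.8 - 0.01 * 1.1 = 1.789
With lr=0.1: w_new = 1.8 - 0.1 * 1.1 = 1.69
Absolute difference = |1.789 - 1.69|
= 0.0990

0.0990


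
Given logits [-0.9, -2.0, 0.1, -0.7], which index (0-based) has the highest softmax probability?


Softmax is a monotonic transformation, so it preserves the argmax.
We need to find the index of the maximum logit.
Index 0: -0.9
Index 1: -2.0
Index 2: 0.1
Index 3: -0.7
Maximum logit = 0.1 at index 2

2


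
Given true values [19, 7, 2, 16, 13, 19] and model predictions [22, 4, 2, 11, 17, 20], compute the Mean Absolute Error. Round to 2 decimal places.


Absolute errors: [3, 3, 0, 5, 4, 1]
Sum of absolute errors = 16
MAE = 16 / 6 = 2.67

2.67


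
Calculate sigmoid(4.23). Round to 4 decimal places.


sigmoid(z) = 1 / (1 + exp(-z))
exp(-(4.23)) = exp(-4.23) = 0.0146
1 + 0.0146 = 1.0146
1 / 1.0146 = 0.9857

0.9857


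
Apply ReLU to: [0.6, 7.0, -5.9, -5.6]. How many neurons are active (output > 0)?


ReLU(x) = max(0, x) for each element:
ReLU(0.6) = 0.6
ReLU(7.0) = 7.0
ReLU(-5.9) = 0
ReLU(-5.6) = 0
Active neurons (>0): 2

2
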